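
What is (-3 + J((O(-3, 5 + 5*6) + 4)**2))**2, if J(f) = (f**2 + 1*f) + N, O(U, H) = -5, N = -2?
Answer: 9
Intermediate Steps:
J(f) = -2 + f + f**2 (J(f) = (f**2 + 1*f) - 2 = (f**2 + f) - 2 = (f + f**2) - 2 = -2 + f + f**2)
(-3 + J((O(-3, 5 + 5*6) + 4)**2))**2 = (-3 + (-2 + (-5 + 4)**2 + ((-5 + 4)**2)**2))**2 = (-3 + (-2 + (-1)**2 + ((-1)**2)**2))**2 = (-3 + (-2 + 1 + 1**2))**2 = (-3 + (-2 + 1 + 1))**2 = (-3 + 0)**2 = (-3)**2 = 9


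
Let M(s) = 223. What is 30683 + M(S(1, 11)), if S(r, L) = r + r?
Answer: 30906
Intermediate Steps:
S(r, L) = 2*r
30683 + M(S(1, 11)) = 30683 + 223 = 30906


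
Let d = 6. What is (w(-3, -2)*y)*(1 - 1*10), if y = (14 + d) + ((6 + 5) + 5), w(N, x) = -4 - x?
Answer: 648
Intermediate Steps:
y = 36 (y = (14 + 6) + ((6 + 5) + 5) = 20 + (11 + 5) = 20 + 16 = 36)
(w(-3, -2)*y)*(1 - 1*10) = ((-4 - 1*(-2))*36)*(1 - 1*10) = ((-4 + 2)*36)*(1 - 10) = -2*36*(-9) = -72*(-9) = 648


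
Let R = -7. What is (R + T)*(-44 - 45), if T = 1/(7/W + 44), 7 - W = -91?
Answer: 383145/617 ≈ 620.98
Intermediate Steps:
W = 98 (W = 7 - 1*(-91) = 7 + 91 = 98)
T = 14/617 (T = 1/(7/98 + 44) = 1/(7*(1/98) + 44) = 1/(1/14 + 44) = 1/(617/14) = 14/617 ≈ 0.022690)
(R + T)*(-44 - 45) = (-7 + 14/617)*(-44 - 45) = -4305/617*(-89) = 383145/617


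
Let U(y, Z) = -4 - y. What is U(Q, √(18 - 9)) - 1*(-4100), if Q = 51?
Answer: 4045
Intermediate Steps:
U(Q, √(18 - 9)) - 1*(-4100) = (-4 - 1*51) - 1*(-4100) = (-4 - 51) + 4100 = -55 + 4100 = 4045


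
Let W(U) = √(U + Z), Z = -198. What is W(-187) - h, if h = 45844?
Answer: -45844 + I*√385 ≈ -45844.0 + 19.621*I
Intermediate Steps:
W(U) = √(-198 + U) (W(U) = √(U - 198) = √(-198 + U))
W(-187) - h = √(-198 - 187) - 1*45844 = √(-385) - 45844 = I*√385 - 45844 = -45844 + I*√385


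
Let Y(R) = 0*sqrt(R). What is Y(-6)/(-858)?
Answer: 0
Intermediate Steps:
Y(R) = 0
Y(-6)/(-858) = 0/(-858) = 0*(-1/858) = 0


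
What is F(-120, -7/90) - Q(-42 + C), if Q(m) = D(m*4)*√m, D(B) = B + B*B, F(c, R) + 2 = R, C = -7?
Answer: -187/90 - 267540*I ≈ -2.0778 - 2.6754e+5*I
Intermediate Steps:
F(c, R) = -2 + R
D(B) = B + B²
Q(m) = 4*m^(3/2)*(1 + 4*m) (Q(m) = ((m*4)*(1 + m*4))*√m = ((4*m)*(1 + 4*m))*√m = (4*m*(1 + 4*m))*√m = 4*m^(3/2)*(1 + 4*m))
F(-120, -7/90) - Q(-42 + C) = (-2 - 7/90) - (-42 - 7)^(3/2)*(4 + 16*(-42 - 7)) = (-2 - 7*1/90) - (-49)^(3/2)*(4 + 16*(-49)) = (-2 - 7/90) - (-343*I)*(4 - 784) = -187/90 - (-343*I)*(-780) = -187/90 - 267540*I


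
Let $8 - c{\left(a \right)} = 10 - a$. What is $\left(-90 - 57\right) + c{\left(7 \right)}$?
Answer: $-142$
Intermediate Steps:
$c{\left(a \right)} = -2 + a$ ($c{\left(a \right)} = 8 - \left(10 - a\right) = 8 + \left(-10 + a\right) = -2 + a$)
$\left(-90 - 57\right) + c{\left(7 \right)} = \left(-90 - 57\right) + \left(-2 + 7\right) = -147 + 5 = -142$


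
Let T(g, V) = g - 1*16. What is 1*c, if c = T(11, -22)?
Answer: -5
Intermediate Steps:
T(g, V) = -16 + g (T(g, V) = g - 16 = -16 + g)
c = -5 (c = -16 + 11 = -5)
1*c = 1*(-5) = -5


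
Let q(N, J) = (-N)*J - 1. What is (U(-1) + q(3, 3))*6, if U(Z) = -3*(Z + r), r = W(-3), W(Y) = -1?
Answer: -24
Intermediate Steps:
r = -1
U(Z) = 3 - 3*Z (U(Z) = -3*(Z - 1) = -3*(-1 + Z) = 3 - 3*Z)
q(N, J) = -1 - J*N (q(N, J) = -J*N - 1 = -1 - J*N)
(U(-1) + q(3, 3))*6 = ((3 - 3*(-1)) + (-1 - 1*3*3))*6 = ((3 + 3) + (-1 - 9))*6 = (6 - 10)*6 = -4*6 = -24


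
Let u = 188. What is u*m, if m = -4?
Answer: -752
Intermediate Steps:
u*m = 188*(-4) = -752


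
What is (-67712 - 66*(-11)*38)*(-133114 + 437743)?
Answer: -12222933996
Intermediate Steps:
(-67712 - 66*(-11)*38)*(-133114 + 437743) = (-67712 + 726*38)*304629 = (-67712 + 27588)*304629 = -40124*304629 = -12222933996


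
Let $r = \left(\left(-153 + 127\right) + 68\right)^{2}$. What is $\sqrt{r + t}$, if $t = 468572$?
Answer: $8 \sqrt{7349} \approx 685.81$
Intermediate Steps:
$r = 1764$ ($r = \left(-26 + 68\right)^{2} = 42^{2} = 1764$)
$\sqrt{r + t} = \sqrt{1764 + 468572} = \sqrt{470336} = 8 \sqrt{7349}$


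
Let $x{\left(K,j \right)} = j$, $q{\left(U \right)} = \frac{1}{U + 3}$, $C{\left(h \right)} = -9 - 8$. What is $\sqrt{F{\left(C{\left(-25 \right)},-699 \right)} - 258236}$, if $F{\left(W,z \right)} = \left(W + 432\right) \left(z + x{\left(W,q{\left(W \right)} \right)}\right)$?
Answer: $\frac{i \sqrt{107476726}}{14} \approx 740.51 i$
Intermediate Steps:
$C{\left(h \right)} = -17$ ($C{\left(h \right)} = -9 - 8 = -17$)
$q{\left(U \right)} = \frac{1}{3 + U}$
$F{\left(W,z \right)} = \left(432 + W\right) \left(z + \frac{1}{3 + W}\right)$ ($F{\left(W,z \right)} = \left(W + 432\right) \left(z + \frac{1}{3 + W}\right) = \left(432 + W\right) \left(z + \frac{1}{3 + W}\right)$)
$\sqrt{F{\left(C{\left(-25 \right)},-699 \right)} - 258236} = \sqrt{\frac{432 - 17 - 699 \left(3 - 17\right) \left(432 - 17\right)}{3 - 17} - 258236} = \sqrt{\frac{432 - 17 - \left(-9786\right) 415}{-14} - 258236} = \sqrt{- \frac{432 - 17 + 4061190}{14} - 258236} = \sqrt{\left(- \frac{1}{14}\right) 4061605 - 258236} = \sqrt{- \frac{4061605}{14} - 258236} = \sqrt{- \frac{7676909}{14}} = \frac{i \sqrt{107476726}}{14}$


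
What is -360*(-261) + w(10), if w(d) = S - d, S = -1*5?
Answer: 93945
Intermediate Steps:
S = -5
w(d) = -5 - d
-360*(-261) + w(10) = -360*(-261) + (-5 - 1*10) = 93960 + (-5 - 10) = 93960 - 15 = 93945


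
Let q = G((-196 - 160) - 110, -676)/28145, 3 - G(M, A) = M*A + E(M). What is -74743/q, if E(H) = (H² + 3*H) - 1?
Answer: 420728347/106154 ≈ 3963.4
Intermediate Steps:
E(H) = -1 + H² + 3*H
G(M, A) = 4 - M² - 3*M - A*M (G(M, A) = 3 - (M*A + (-1 + M² + 3*M)) = 3 - (A*M + (-1 + M² + 3*M)) = 3 - (-1 + M² + 3*M + A*M) = 3 + (1 - M² - 3*M - A*M) = 4 - M² - 3*M - A*M)
q = -106154/5629 (q = (4 - ((-196 - 160) - 110)² - 3*((-196 - 160) - 110) - 1*(-676)*((-196 - 160) - 110))/28145 = (4 - (-356 - 110)² - 3*(-356 - 110) - 1*(-676)*(-356 - 110))*(1/28145) = (4 - 1*(-466)² - 3*(-466) - 1*(-676)*(-466))*(1/28145) = (4 - 1*217156 + 1398 - 315016)*(1/28145) = (4 - 217156 + 1398 - 315016)*(1/28145) = -530770*1/28145 = -106154/5629 ≈ -18.858)
-74743/q = -74743/(-106154/5629) = -74743*(-5629/106154) = 420728347/106154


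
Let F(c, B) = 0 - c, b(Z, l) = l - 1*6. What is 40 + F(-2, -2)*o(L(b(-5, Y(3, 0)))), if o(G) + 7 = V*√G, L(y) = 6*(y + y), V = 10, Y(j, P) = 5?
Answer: 26 + 40*I*√3 ≈ 26.0 + 69.282*I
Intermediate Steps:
b(Z, l) = -6 + l (b(Z, l) = l - 6 = -6 + l)
L(y) = 12*y (L(y) = 6*(2*y) = 12*y)
o(G) = -7 + 10*√G
F(c, B) = -c
40 + F(-2, -2)*o(L(b(-5, Y(3, 0)))) = 40 + (-1*(-2))*(-7 + 10*√(12*(-6 + 5))) = 40 + 2*(-7 + 10*√(12*(-1))) = 40 + 2*(-7 + 10*√(-12)) = 40 + 2*(-7 + 10*(2*I*√3)) = 40 + 2*(-7 + 20*I*√3) = 40 + (-14 + 40*I*√3) = 26 + 40*I*√3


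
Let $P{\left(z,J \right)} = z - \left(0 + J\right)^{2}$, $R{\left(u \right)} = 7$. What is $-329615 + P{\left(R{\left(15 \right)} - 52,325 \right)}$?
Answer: $-435285$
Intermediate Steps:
$P{\left(z,J \right)} = z - J^{2}$
$-329615 + P{\left(R{\left(15 \right)} - 52,325 \right)} = -329615 + \left(\left(7 - 52\right) - 325^{2}\right) = -329615 + \left(\left(7 - 52\right) - 105625\right) = -329615 - 105670 = -435285$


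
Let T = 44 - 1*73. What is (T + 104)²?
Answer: 5625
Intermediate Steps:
T = -29 (T = 44 - 73 = -29)
(T + 104)² = (-29 + 104)² = 75² = 5625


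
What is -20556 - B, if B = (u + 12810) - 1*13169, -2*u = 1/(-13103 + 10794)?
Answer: -93269747/4618 ≈ -20197.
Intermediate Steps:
u = 1/4618 (u = -1/(2*(-13103 + 10794)) = -1/2/(-2309) = -1/2*(-1/2309) = 1/4618 ≈ 0.00021654)
B = -1657861/4618 (B = (1/4618 + 12810) - 1*13169 = 59156581/4618 - 13169 = -1657861/4618 ≈ -359.00)
-20556 - B = -20556 - 1*(-1657861/4618) = -20556 + 1657861/4618 = -93269747/4618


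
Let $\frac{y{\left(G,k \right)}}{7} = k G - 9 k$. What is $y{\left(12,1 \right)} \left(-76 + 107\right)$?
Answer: $651$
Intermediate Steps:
$y{\left(G,k \right)} = - 63 k + 7 G k$ ($y{\left(G,k \right)} = 7 \left(k G - 9 k\right) = 7 \left(G k - 9 k\right) = 7 \left(- 9 k + G k\right) = - 63 k + 7 G k$)
$y{\left(12,1 \right)} \left(-76 + 107\right) = 7 \cdot 1 \left(-9 + 12\right) \left(-76 + 107\right) = 7 \cdot 1 \cdot 3 \cdot 31 = 21 \cdot 31 = 651$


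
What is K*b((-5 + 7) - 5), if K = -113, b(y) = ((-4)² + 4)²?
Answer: -45200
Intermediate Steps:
b(y) = 400 (b(y) = (16 + 4)² = 20² = 400)
K*b((-5 + 7) - 5) = -113*400 = -45200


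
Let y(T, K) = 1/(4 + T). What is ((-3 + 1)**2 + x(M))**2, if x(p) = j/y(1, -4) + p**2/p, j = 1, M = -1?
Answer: 64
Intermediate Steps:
x(p) = 5 + p (x(p) = 1/1/(4 + 1) + p**2/p = 1/1/5 + p = 1/(1/5) + p = 1*5 + p = 5 + p)
((-3 + 1)**2 + x(M))**2 = ((-3 + 1)**2 + (5 - 1))**2 = ((-2)**2 + 4)**2 = (4 + 4)**2 = 8**2 = 64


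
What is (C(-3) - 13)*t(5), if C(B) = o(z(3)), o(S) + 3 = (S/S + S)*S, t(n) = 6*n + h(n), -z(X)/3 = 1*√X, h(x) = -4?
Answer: 286 - 78*√3 ≈ 150.90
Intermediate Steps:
z(X) = -3*√X
t(n) = -4 + 6*n (t(n) = 6*n - 4 = -4 + 6*n)
o(S) = -3 + S*(1 + S) (o(S) = -3 + (S/S + S)*S = -3 + (1 + S)*S = -3 + S*(1 + S))
C(B) = 24 - 3*√3 (C(B) = -3 - 3*√3 + (-3*√3)² = -3 - 3*√3 + 27 = 24 - 3*√3)
(C(-3) - 13)*t(5) = ((24 - 3*√3) - 13)*(-4 + 6*5) = (11 - 3*√3)*(-4 + 30) = (11 - 3*√3)*26 = 286 - 78*√3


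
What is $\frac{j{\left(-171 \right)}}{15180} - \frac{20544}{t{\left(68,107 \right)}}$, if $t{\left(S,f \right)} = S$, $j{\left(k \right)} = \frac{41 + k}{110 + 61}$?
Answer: $- \frac{1333192829}{4412826} \approx -302.12$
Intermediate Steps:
$j{\left(k \right)} = \frac{41}{171} + \frac{k}{171}$ ($j{\left(k \right)} = \frac{41 + k}{171} = \left(41 + k\right) \frac{1}{171} = \frac{41}{171} + \frac{k}{171}$)
$\frac{j{\left(-171 \right)}}{15180} - \frac{20544}{t{\left(68,107 \right)}} = \frac{\frac{41}{171} + \frac{1}{171} \left(-171\right)}{15180} - \frac{20544}{68} = \left(\frac{41}{171} - 1\right) \frac{1}{15180} - \frac{5136}{17} = \left(- \frac{130}{171}\right) \frac{1}{15180} - \frac{5136}{17} = - \frac{13}{259578} - \frac{5136}{17} = - \frac{1333192829}{4412826}$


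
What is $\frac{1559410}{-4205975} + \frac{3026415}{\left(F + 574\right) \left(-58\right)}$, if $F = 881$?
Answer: $- \frac{171474992527}{4732563070} \approx -36.233$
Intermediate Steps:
$\frac{1559410}{-4205975} + \frac{3026415}{\left(F + 574\right) \left(-58\right)} = \frac{1559410}{-4205975} + \frac{3026415}{\left(881 + 574\right) \left(-58\right)} = 1559410 \left(- \frac{1}{4205975}\right) + \frac{3026415}{1455 \left(-58\right)} = - \frac{311882}{841195} + \frac{3026415}{-84390} = - \frac{311882}{841195} + 3026415 \left(- \frac{1}{84390}\right) = - \frac{311882}{841195} - \frac{201761}{5626} = - \frac{171474992527}{4732563070}$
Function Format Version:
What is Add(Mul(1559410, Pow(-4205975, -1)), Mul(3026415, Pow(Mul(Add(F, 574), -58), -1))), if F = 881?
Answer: Rational(-171474992527, 4732563070) ≈ -36.233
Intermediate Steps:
Add(Mul(1559410, Pow(-4205975, -1)), Mul(3026415, Pow(Mul(Add(F, 574), -58), -1))) = Add(Mul(1559410, Pow(-4205975, -1)), Mul(3026415, Pow(Mul(Add(881, 574), -58), -1))) = Add(Mul(1559410, Rational(-1, 4205975)), Mul(3026415, Pow(Mul(1455, -58), -1))) = Add(Rational(-311882, 841195), Mul(3026415, Pow(-84390, -1))) = Add(Rational(-311882, 841195), Mul(3026415, Rational(-1, 84390))) = Add(Rational(-311882, 841195), Rational(-201761, 5626)) = Rational(-171474992527, 4732563070)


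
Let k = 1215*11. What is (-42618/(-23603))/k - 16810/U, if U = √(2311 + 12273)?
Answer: 14206/105151365 - 8405*√3646/3646 ≈ -139.20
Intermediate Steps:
U = 2*√3646 (U = √14584 = 2*√3646 ≈ 120.76)
k = 13365
(-42618/(-23603))/k - 16810/U = -42618/(-23603)/13365 - 16810*√3646/7292 = -42618*(-1/23603)*(1/13365) - 8405*√3646/3646 = (42618/23603)*(1/13365) - 8405*√3646/3646 = 14206/105151365 - 8405*√3646/3646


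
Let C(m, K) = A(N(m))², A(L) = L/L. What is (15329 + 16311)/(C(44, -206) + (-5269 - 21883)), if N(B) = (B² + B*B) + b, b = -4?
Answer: -31640/27151 ≈ -1.1653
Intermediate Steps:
N(B) = -4 + 2*B² (N(B) = (B² + B*B) - 4 = (B² + B²) - 4 = 2*B² - 4 = -4 + 2*B²)
A(L) = 1
C(m, K) = 1 (C(m, K) = 1² = 1)
(15329 + 16311)/(C(44, -206) + (-5269 - 21883)) = (15329 + 16311)/(1 + (-5269 - 21883)) = 31640/(1 - 27152) = 31640/(-27151) = 31640*(-1/27151) = -31640/27151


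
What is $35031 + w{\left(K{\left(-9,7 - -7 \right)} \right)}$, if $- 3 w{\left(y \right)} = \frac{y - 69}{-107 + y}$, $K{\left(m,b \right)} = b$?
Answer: $\frac{9773594}{279} \approx 35031.0$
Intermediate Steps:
$w{\left(y \right)} = - \frac{-69 + y}{3 \left(-107 + y\right)}$ ($w{\left(y \right)} = - \frac{\left(y - 69\right) \frac{1}{-107 + y}}{3} = - \frac{\left(-69 + y\right) \frac{1}{-107 + y}}{3} = - \frac{\frac{1}{-107 + y} \left(-69 + y\right)}{3} = - \frac{-69 + y}{3 \left(-107 + y\right)}$)
$35031 + w{\left(K{\left(-9,7 - -7 \right)} \right)} = 35031 + \frac{69 - \left(7 - -7\right)}{3 \left(-107 + \left(7 - -7\right)\right)} = 35031 + \frac{69 - \left(7 + 7\right)}{3 \left(-107 + \left(7 + 7\right)\right)} = 35031 + \frac{69 - 14}{3 \left(-107 + 14\right)} = 35031 + \frac{69 - 14}{3 \left(-93\right)} = 35031 + \frac{1}{3} \left(- \frac{1}{93}\right) 55 = 35031 - \frac{55}{279} = \frac{9773594}{279}$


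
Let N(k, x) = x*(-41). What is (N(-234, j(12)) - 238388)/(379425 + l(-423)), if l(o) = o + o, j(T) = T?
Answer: -238880/378579 ≈ -0.63099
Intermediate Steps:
l(o) = 2*o
N(k, x) = -41*x
(N(-234, j(12)) - 238388)/(379425 + l(-423)) = (-41*12 - 238388)/(379425 + 2*(-423)) = (-492 - 238388)/(379425 - 846) = -238880/378579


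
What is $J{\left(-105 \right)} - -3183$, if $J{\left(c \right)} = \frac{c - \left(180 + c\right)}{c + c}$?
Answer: $\frac{22287}{7} \approx 3183.9$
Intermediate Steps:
$J{\left(c \right)} = - \frac{90}{c}$ ($J{\left(c \right)} = - \frac{180}{2 c} = - 180 \frac{1}{2 c} = - \frac{90}{c}$)
$J{\left(-105 \right)} - -3183 = - \frac{90}{-105} - -3183 = \left(-90\right) \left(- \frac{1}{105}\right) + 3183 = \frac{6}{7} + 3183 = \frac{22287}{7}$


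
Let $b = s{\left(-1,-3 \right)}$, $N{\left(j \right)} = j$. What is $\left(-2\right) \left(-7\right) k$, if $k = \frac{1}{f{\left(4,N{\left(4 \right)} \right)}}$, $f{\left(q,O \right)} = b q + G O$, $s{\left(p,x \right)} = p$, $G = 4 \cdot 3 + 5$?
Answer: $\frac{7}{32} \approx 0.21875$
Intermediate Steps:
$G = 17$ ($G = 12 + 5 = 17$)
$b = -1$
$f{\left(q,O \right)} = - q + 17 O$
$k = \frac{1}{64}$ ($k = \frac{1}{\left(-1\right) 4 + 17 \cdot 4} = \frac{1}{-4 + 68} = \frac{1}{64} \approx 0.015625$)
$\left(-2\right) \left(-7\right) k = \left(-2\right) \left(-7\right) \frac{1}{64} = 14 \cdot \frac{1}{64} = \frac{7}{32}$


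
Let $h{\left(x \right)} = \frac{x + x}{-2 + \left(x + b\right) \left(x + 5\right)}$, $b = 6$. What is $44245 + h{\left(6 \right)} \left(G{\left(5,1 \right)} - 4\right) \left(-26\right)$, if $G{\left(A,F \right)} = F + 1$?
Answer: $\frac{221249}{5} \approx 44250.0$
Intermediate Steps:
$G{\left(A,F \right)} = 1 + F$
$h{\left(x \right)} = \frac{2 x}{-2 + \left(5 + x\right) \left(6 + x\right)}$ ($h{\left(x \right)} = \frac{x + x}{-2 + \left(x + 6\right) \left(x + 5\right)} = \frac{2 x}{-2 + \left(6 + x\right) \left(5 + x\right)} = \frac{2 x}{-2 + \left(5 + x\right) \left(6 + x\right)}$)
$44245 + h{\left(6 \right)} \left(G{\left(5,1 \right)} - 4\right) \left(-26\right) = 44245 + 2 \cdot 6 \frac{1}{28 + 6^{2} + 11 \cdot 6} \left(\left(1 + 1\right) - 4\right) \left(-26\right) = 44245 + 2 \cdot 6 \frac{1}{28 + 36 + 66} \left(2 - 4\right) \left(-26\right) = 44245 + 2 \cdot 6 \cdot \frac{1}{130} \left(-2\right) \left(-26\right) = 44245 + \frac{6}{65} \left(-2\right) \left(-26\right) = 44245 - - \frac{24}{5} = 44245 + \frac{24}{5} = \frac{221249}{5}$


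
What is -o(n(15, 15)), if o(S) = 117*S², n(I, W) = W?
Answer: -26325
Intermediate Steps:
-o(n(15, 15)) = -117*15² = -117*225 = -1*26325 = -26325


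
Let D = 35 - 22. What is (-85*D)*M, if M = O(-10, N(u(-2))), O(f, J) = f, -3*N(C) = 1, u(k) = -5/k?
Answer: 11050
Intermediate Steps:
D = 13
N(C) = -⅓ (N(C) = -⅓*1 = -⅓)
M = -10
(-85*D)*M = -85*13*(-10) = -1105*(-10) = 11050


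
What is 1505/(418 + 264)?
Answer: 1505/682 ≈ 2.2067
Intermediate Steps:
1505/(418 + 264) = 1505/682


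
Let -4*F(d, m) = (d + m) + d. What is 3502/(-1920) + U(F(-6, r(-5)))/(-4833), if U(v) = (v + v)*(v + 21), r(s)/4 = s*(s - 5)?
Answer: -3602941/1546560 ≈ -2.3296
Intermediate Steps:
r(s) = 4*s*(-5 + s) (r(s) = 4*(s*(s - 5)) = 4*(s*(-5 + s)) = 4*s*(-5 + s))
F(d, m) = -d/2 - m/4 (F(d, m) = -((d + m) + d)/4 = -(m + 2*d)/4 = -d/2 - m/4)
U(v) = 2*v*(21 + v) (U(v) = (2*v)*(21 + v) = 2*v*(21 + v))
3502/(-1920) + U(F(-6, r(-5)))/(-4833) = 3502/(-1920) + (2*(-½*(-6) - (-5)*(-5 - 5))*(21 + (-½*(-6) - (-5)*(-5 - 5))))/(-4833) = 3502*(-1/1920) + (2*(3 - (-5)*(-10))*(21 + (3 - (-5)*(-10))))*(-1/4833) = -1751/960 + (2*(3 - ¼*200)*(21 + (3 - ¼*200)))*(-1/4833) = -1751/960 + (2*(3 - 50)*(21 + (3 - 50)))*(-1/4833) = -1751/960 + (2*(-47)*(21 - 47))*(-1/4833) = -1751/960 + (2*(-47)*(-26))*(-1/4833) = -1751/960 + 2444*(-1/4833) = -1751/960 - 2444/4833 = -3602941/1546560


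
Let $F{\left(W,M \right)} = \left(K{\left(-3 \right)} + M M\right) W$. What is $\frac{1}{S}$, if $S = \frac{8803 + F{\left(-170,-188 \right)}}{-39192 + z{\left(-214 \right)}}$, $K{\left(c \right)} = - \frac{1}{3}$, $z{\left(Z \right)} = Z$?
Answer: $\frac{118218}{17998861} \approx 0.0065681$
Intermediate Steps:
$K{\left(c \right)} = - \frac{1}{3}$ ($K{\left(c \right)} = \left(-1\right) \frac{1}{3} = - \frac{1}{3}$)
$F{\left(W,M \right)} = W \left(- \frac{1}{3} + M^{2}\right)$ ($F{\left(W,M \right)} = \left(- \frac{1}{3} + M M\right) W = \left(- \frac{1}{3} + M^{2}\right) W = W \left(- \frac{1}{3} + M^{2}\right)$)
$S = \frac{17998861}{118218}$ ($S = \frac{8803 - 170 \left(- \frac{1}{3} + \left(-188\right)^{2}\right)}{-39192 - 214} = \frac{8803 - 170 \left(- \frac{1}{3} + 35344\right)}{-39406} = \left(8803 - \frac{18025270}{3}\right) \left(- \frac{1}{39406}\right) = \left(- \frac{17998861}{3}\right) \left(- \frac{1}{39406}\right) = \frac{17998861}{118218} \approx 152.25$)
$\frac{1}{S} = \frac{1}{\frac{17998861}{118218}} = \frac{118218}{17998861}$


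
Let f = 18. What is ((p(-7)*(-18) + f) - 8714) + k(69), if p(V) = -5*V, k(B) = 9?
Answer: -9317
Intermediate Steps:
((p(-7)*(-18) + f) - 8714) + k(69) = ((-5*(-7)*(-18) + 18) - 8714) + 9 = ((35*(-18) + 18) - 8714) + 9 = ((-630 + 18) - 8714) + 9 = (-612 - 8714) + 9 = -9326 + 9 = -9317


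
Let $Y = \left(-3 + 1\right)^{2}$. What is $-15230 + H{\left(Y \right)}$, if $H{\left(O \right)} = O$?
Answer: $-15226$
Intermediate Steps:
$Y = 4$ ($Y = \left(-2\right)^{2} = 4$)
$-15230 + H{\left(Y \right)} = -15230 + 4 = -15226$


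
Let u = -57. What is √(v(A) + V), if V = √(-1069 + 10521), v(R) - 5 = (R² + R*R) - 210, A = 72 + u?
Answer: √(245 + 2*√2363) ≈ 18.499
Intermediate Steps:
A = 15 (A = 72 - 57 = 15)
v(R) = -205 + 2*R² (v(R) = 5 + ((R² + R*R) - 210) = 5 + ((R² + R²) - 210) = 5 + (2*R² - 210) = 5 + (-210 + 2*R²) = -205 + 2*R²)
V = 2*√2363 (V = √9452 = 2*√2363 ≈ 97.221)
√(v(A) + V) = √((-205 + 2*15²) + 2*√2363) = √((-205 + 2*225) + 2*√2363) = √((-205 + 450) + 2*√2363) = √(245 + 2*√2363)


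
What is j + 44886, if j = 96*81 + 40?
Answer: 52702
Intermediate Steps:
j = 7816 (j = 7776 + 40 = 7816)
j + 44886 = 7816 + 44886 = 52702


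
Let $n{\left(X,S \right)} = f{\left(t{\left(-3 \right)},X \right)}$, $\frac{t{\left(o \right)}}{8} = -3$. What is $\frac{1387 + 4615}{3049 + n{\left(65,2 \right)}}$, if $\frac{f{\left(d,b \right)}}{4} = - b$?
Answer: $\frac{6002}{2789} \approx 2.152$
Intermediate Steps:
$t{\left(o \right)} = -24$ ($t{\left(o \right)} = 8 \left(-3\right) = -24$)
$f{\left(d,b \right)} = - 4 b$ ($f{\left(d,b \right)} = 4 \left(- b\right) = - 4 b$)
$n{\left(X,S \right)} = - 4 X$
$\frac{1387 + 4615}{3049 + n{\left(65,2 \right)}} = \frac{1387 + 4615}{3049 - 260} = \frac{6002}{3049 - 260} = \frac{6002}{2789}$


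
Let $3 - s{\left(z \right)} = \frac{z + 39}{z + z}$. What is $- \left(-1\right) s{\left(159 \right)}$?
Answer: $\frac{126}{53} \approx 2.3774$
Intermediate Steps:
$s{\left(z \right)} = 3 - \frac{39 + z}{2 z}$ ($s{\left(z \right)} = 3 - \frac{z + 39}{z + z} = 3 - \frac{39 + z}{2 z}$)
$- \left(-1\right) s{\left(159 \right)} = - \left(-1\right) \frac{-39 + 5 \cdot 159}{2 \cdot 159} = - \left(-1\right) \frac{1}{2} \cdot \frac{1}{159} \left(-39 + 795\right) = - \left(-1\right) \frac{1}{2} \cdot \frac{1}{159} \cdot 756 = - \frac{\left(-1\right) 126}{53} = \left(-1\right) \left(- \frac{126}{53}\right) = \frac{126}{53}$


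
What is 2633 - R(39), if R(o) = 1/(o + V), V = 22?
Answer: 160612/61 ≈ 2633.0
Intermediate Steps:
R(o) = 1/(22 + o) (R(o) = 1/(o + 22) = 1/(22 + o))
2633 - R(39) = 2633 - 1/(22 + 39) = 2633 - 1/61 = 160612/61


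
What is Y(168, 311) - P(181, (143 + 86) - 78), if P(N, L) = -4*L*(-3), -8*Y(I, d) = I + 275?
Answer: -14939/8 ≈ -1867.4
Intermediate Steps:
Y(I, d) = -275/8 - I/8 (Y(I, d) = -(I + 275)/8 = -(275 + I)/8 = -275/8 - I/8)
P(N, L) = 12*L
Y(168, 311) - P(181, (143 + 86) - 78) = (-275/8 - ⅛*168) - 12*((143 + 86) - 78) = (-275/8 - 21) - 12*(229 - 78) = -443/8 - 12*151 = -443/8 - 1*1812 = -443/8 - 1812 = -14939/8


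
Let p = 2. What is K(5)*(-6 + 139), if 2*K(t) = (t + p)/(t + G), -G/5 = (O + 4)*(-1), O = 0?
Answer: 931/50 ≈ 18.620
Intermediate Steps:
G = 20 (G = -5*(0 + 4)*(-1) = -20*(-1) = -5*(-4) = 20)
K(t) = (2 + t)/(2*(20 + t)) (K(t) = ((t + 2)/(t + 20))/2 = ((2 + t)/(20 + t))/2 = (2 + t)/(2*(20 + t)))
K(5)*(-6 + 139) = ((2 + 5)/(2*(20 + 5)))*(-6 + 139) = ((½)*7/25)*133 = ((½)*(1/25)*7)*133 = (7/50)*133 = 931/50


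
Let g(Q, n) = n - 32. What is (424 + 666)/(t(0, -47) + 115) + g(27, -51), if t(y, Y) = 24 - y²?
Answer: -10447/139 ≈ -75.158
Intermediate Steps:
g(Q, n) = -32 + n
(424 + 666)/(t(0, -47) + 115) + g(27, -51) = (424 + 666)/((24 - 1*0²) + 115) + (-32 - 51) = 1090/((24 - 1*0) + 115) - 83 = 1090/((24 + 0) + 115) - 83 = 1090/(24 + 115) - 83 = 1090/139 - 83 = -10447/139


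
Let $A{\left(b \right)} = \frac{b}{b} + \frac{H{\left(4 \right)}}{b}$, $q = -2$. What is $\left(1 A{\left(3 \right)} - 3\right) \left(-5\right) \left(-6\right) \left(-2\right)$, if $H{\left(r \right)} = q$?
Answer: $160$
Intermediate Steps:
$H{\left(r \right)} = -2$
$A{\left(b \right)} = 1 - \frac{2}{b}$ ($A{\left(b \right)} = \frac{b}{b} - \frac{2}{b} = 1 - \frac{2}{b}$)
$\left(1 A{\left(3 \right)} - 3\right) \left(-5\right) \left(-6\right) \left(-2\right) = \left(1 \frac{-2 + 3}{3} - 3\right) \left(-5\right) \left(-6\right) \left(-2\right) = \left(1 \cdot \frac{1}{3} \cdot 1 - 3\right) 30 \left(-2\right) = \left(1 \cdot \frac{1}{3} - 3\right) \left(-60\right) = \left(\frac{1}{3} - 3\right) \left(-60\right) = \left(- \frac{8}{3}\right) \left(-60\right) = 160$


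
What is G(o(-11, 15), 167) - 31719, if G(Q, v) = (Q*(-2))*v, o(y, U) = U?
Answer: -36729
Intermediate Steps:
G(Q, v) = -2*Q*v (G(Q, v) = (-2*Q)*v = -2*Q*v)
G(o(-11, 15), 167) - 31719 = -2*15*167 - 31719 = -5010 - 31719 = -36729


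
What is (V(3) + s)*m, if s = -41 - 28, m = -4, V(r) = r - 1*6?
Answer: 288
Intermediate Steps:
V(r) = -6 + r (V(r) = r - 6 = -6 + r)
s = -69
(V(3) + s)*m = ((-6 + 3) - 69)*(-4) = (-3 - 69)*(-4) = -72*(-4) = 288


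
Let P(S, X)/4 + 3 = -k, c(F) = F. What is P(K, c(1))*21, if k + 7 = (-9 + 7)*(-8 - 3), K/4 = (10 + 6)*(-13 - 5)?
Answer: -1512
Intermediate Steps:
K = -1152 (K = 4*((10 + 6)*(-13 - 5)) = 4*(16*(-18)) = 4*(-288) = -1152)
k = 15 (k = -7 + (-9 + 7)*(-8 - 3) = -7 - 2*(-11) = -7 + 22 = 15)
P(S, X) = -72 (P(S, X) = -12 + 4*(-1*15) = -12 + 4*(-15) = -12 - 60 = -72)
P(K, c(1))*21 = -72*21 = -1512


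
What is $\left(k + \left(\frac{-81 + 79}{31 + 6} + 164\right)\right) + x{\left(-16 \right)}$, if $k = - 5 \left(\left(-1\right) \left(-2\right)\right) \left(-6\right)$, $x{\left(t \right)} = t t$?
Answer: $\frac{17758}{37} \approx 479.95$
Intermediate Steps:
$x{\left(t \right)} = t^{2}$
$k = 60$ ($k = \left(-5\right) 2 \left(-6\right) = \left(-10\right) \left(-6\right) = 60$)
$\left(k + \left(\frac{-81 + 79}{31 + 6} + 164\right)\right) + x{\left(-16 \right)} = \left(60 + \left(\frac{-81 + 79}{31 + 6} + 164\right)\right) + \left(-16\right)^{2} = \left(60 + \left(- \frac{2}{37} + 164\right)\right) + 256 = \left(60 + \frac{6066}{37}\right) + 256 = \frac{8286}{37} + 256 = \frac{17758}{37}$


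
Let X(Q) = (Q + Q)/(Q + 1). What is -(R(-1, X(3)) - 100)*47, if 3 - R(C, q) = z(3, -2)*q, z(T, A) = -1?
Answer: 8977/2 ≈ 4488.5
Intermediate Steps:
X(Q) = 2*Q/(1 + Q) (X(Q) = (2*Q)/(1 + Q) = 2*Q/(1 + Q))
R(C, q) = 3 + q (R(C, q) = 3 - (-1)*q = 3 + q)
-(R(-1, X(3)) - 100)*47 = -((3 + 2*3/(1 + 3)) - 100)*47 = -((3 + 2*3/4) - 100)*47 = -((3 + 2*3*(¼)) - 100)*47 = -((3 + 3/2) - 100)*47 = -(9/2 - 100)*47 = -(-191)*47/2 = -1*(-8977/2) = 8977/2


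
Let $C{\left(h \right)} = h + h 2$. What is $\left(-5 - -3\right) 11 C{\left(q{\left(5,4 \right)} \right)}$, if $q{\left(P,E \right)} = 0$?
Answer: $0$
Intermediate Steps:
$C{\left(h \right)} = 3 h$ ($C{\left(h \right)} = h + 2 h = 3 h$)
$\left(-5 - -3\right) 11 C{\left(q{\left(5,4 \right)} \right)} = \left(-5 - -3\right) 11 \cdot 3 \cdot 0 = \left(-5 + 3\right) 11 \cdot 0 = \left(-2\right) 11 \cdot 0 = \left(-22\right) 0 = 0$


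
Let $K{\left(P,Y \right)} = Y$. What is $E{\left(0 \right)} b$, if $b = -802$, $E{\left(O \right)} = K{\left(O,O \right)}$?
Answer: $0$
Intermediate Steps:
$E{\left(O \right)} = O$
$E{\left(0 \right)} b = 0 \left(-802\right) = 0$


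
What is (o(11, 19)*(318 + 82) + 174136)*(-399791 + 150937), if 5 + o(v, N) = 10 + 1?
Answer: -43931689744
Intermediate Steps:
o(v, N) = 6 (o(v, N) = -5 + (10 + 1) = -5 + 11 = 6)
(o(11, 19)*(318 + 82) + 174136)*(-399791 + 150937) = (6*(318 + 82) + 174136)*(-399791 + 150937) = (6*400 + 174136)*(-248854) = (2400 + 174136)*(-248854) = 176536*(-248854) = -43931689744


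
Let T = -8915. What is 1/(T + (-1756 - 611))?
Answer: -1/11282 ≈ -8.8637e-5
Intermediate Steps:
1/(T + (-1756 - 611)) = 1/(-8915 + (-1756 - 611)) = 1/(-8915 - 2367) = 1/(-11282) = -1/11282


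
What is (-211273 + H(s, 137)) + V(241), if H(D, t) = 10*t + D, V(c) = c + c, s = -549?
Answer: -209970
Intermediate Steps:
V(c) = 2*c
H(D, t) = D + 10*t
(-211273 + H(s, 137)) + V(241) = (-211273 + (-549 + 10*137)) + 2*241 = (-211273 + (-549 + 1370)) + 482 = (-211273 + 821) + 482 = -210452 + 482 = -209970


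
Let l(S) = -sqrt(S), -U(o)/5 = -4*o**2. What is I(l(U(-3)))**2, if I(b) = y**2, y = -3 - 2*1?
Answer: 625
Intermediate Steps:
U(o) = 20*o**2 (U(o) = -(-20)*o**2 = 20*o**2)
y = -5 (y = -3 - 2 = -5)
I(b) = 25 (I(b) = (-5)**2 = 25)
I(l(U(-3)))**2 = 25**2 = 625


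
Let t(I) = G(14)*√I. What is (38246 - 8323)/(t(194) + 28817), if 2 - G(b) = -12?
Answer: 862291091/830381465 - 418922*√194/830381465 ≈ 1.0314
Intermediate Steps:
G(b) = 14 (G(b) = 2 - 1*(-12) = 2 + 12 = 14)
t(I) = 14*√I
(38246 - 8323)/(t(194) + 28817) = (38246 - 8323)/(14*√194 + 28817) = 29923/(28817 + 14*√194)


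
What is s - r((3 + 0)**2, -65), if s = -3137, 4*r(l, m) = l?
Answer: -12557/4 ≈ -3139.3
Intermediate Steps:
r(l, m) = l/4
s - r((3 + 0)**2, -65) = -3137 - (3 + 0)**2/4 = -3137 - 3**2/4 = -3137 - 9/4 = -12557/4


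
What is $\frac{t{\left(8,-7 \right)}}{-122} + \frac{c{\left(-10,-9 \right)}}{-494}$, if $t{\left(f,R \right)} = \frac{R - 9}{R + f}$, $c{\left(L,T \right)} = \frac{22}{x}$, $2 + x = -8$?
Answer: $\frac{20431}{150670} \approx 0.1356$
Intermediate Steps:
$x = -10$ ($x = -2 - 8 = -10$)
$c{\left(L,T \right)} = - \frac{11}{5}$ ($c{\left(L,T \right)} = \frac{22}{-10} = 22 \left(- \frac{1}{10}\right) = - \frac{11}{5}$)
$t{\left(f,R \right)} = \frac{-9 + R}{R + f}$
$\frac{t{\left(8,-7 \right)}}{-122} + \frac{c{\left(-10,-9 \right)}}{-494} = \frac{\frac{1}{-7 + 8} \left(-9 - 7\right)}{-122} - \frac{11}{5 \left(-494\right)} = 1^{-1} \left(-16\right) \left(- \frac{1}{122}\right) - - \frac{11}{2470} = 1 \left(-16\right) \left(- \frac{1}{122}\right) + \frac{11}{2470} = \left(-16\right) \left(- \frac{1}{122}\right) + \frac{11}{2470} = \frac{8}{61} + \frac{11}{2470} = \frac{20431}{150670}$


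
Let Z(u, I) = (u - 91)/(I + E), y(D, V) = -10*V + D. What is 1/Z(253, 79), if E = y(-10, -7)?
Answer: 139/162 ≈ 0.85802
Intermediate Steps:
y(D, V) = D - 10*V
E = 60 (E = -10 - 10*(-7) = -10 + 70 = 60)
Z(u, I) = (-91 + u)/(60 + I) (Z(u, I) = (u - 91)/(I + 60) = (-91 + u)/(60 + I))
1/Z(253, 79) = 1/((-91 + 253)/(60 + 79)) = 1/(162/139) = 139/162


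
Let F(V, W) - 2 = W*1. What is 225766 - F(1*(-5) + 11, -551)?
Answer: 226315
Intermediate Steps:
F(V, W) = 2 + W (F(V, W) = 2 + W*1 = 2 + W)
225766 - F(1*(-5) + 11, -551) = 225766 - (2 - 551) = 225766 - 1*(-549) = 225766 + 549 = 226315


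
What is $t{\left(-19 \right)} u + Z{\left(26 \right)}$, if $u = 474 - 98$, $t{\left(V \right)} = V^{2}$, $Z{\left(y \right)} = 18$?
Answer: $135754$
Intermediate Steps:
$u = 376$
$t{\left(-19 \right)} u + Z{\left(26 \right)} = \left(-19\right)^{2} \cdot 376 + 18 = 361 \cdot 376 + 18 = 135736 + 18 = 135754$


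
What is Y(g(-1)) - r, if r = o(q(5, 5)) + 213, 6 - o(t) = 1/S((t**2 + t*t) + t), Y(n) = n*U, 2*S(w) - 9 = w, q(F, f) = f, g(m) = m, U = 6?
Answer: -7199/32 ≈ -224.97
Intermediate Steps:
S(w) = 9/2 + w/2
Y(n) = 6*n (Y(n) = n*6 = 6*n)
o(t) = 6 - 1/(9/2 + t**2 + t/2) (o(t) = 6 - 1/(9/2 + ((t**2 + t*t) + t)/2) = 6 - 1/(9/2 + ((t**2 + t**2) + t)/2) = 6 - 1/(9/2 + (2*t**2 + t)/2) = 6 - 1/(9/2 + (t + 2*t**2)/2) = 6 - 1/(9/2 + (t**2 + t/2)) = 6 - 1/(9/2 + t**2 + t/2))
r = 7007/32 (r = 2*(26 + 3*5 + 6*5**2)/(9 + 5 + 2*5**2) + 213 = 2*(26 + 15 + 6*25)/(9 + 5 + 2*25) + 213 = 2*(26 + 15 + 150)/(9 + 5 + 50) + 213 = 2*191/64 + 213 = 2*(1/64)*191 + 213 = 191/32 + 213 = 7007/32 ≈ 218.97)
Y(g(-1)) - r = 6*(-1) - 1*7007/32 = -6 - 7007/32 = -7199/32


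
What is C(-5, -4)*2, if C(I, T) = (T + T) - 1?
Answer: -18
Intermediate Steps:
C(I, T) = -1 + 2*T (C(I, T) = 2*T - 1 = -1 + 2*T)
C(-5, -4)*2 = (-1 + 2*(-4))*2 = (-1 - 8)*2 = -9*2 = -18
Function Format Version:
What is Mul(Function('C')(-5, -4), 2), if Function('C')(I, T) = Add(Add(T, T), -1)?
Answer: -18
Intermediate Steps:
Function('C')(I, T) = Add(-1, Mul(2, T)) (Function('C')(I, T) = Add(Mul(2, T), -1) = Add(-1, Mul(2, T)))
Mul(Function('C')(-5, -4), 2) = Mul(Add(-1, Mul(2, -4)), 2) = Mul(Add(-1, -8), 2) = Mul(-9, 2) = -18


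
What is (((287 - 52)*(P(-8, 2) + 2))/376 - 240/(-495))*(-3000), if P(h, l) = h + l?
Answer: 66500/11 ≈ 6045.5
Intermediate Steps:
(((287 - 52)*(P(-8, 2) + 2))/376 - 240/(-495))*(-3000) = (((287 - 52)*((-8 + 2) + 2))/376 - 240/(-495))*(-3000) = ((235*(-6 + 2))*(1/376) - 240*(-1/495))*(-3000) = ((235*(-4))*(1/376) + 16/33)*(-3000) = (-940*1/376 + 16/33)*(-3000) = (-5/2 + 16/33)*(-3000) = -133/66*(-3000) = 66500/11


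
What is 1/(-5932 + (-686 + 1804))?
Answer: -1/4814 ≈ -0.00020773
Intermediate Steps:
1/(-5932 + (-686 + 1804)) = 1/(-5932 + 1118) = 1/(-4814) = -1/4814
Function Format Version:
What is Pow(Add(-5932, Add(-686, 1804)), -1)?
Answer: Rational(-1, 4814) ≈ -0.00020773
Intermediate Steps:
Pow(Add(-5932, Add(-686, 1804)), -1) = Pow(Add(-5932, 1118), -1) = Pow(-4814, -1) = Rational(-1, 4814)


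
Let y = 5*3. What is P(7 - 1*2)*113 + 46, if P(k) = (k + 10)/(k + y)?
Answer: 523/4 ≈ 130.75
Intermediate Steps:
y = 15
P(k) = (10 + k)/(15 + k) (P(k) = (k + 10)/(k + 15) = (10 + k)/(15 + k))
P(7 - 1*2)*113 + 46 = ((10 + (7 - 1*2))/(15 + (7 - 1*2)))*113 + 46 = ((10 + (7 - 2))/(15 + (7 - 2)))*113 + 46 = ((10 + 5)/(15 + 5))*113 + 46 = (15/20)*113 + 46 = ((1/20)*15)*113 + 46 = (¾)*113 + 46 = 339/4 + 46 = 523/4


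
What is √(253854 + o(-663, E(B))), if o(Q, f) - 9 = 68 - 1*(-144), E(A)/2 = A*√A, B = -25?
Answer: 5*√10163 ≈ 504.06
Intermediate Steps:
E(A) = 2*A^(3/2) (E(A) = 2*(A*√A) = 2*A^(3/2))
o(Q, f) = 221 (o(Q, f) = 9 + (68 - 1*(-144)) = 9 + (68 + 144) = 9 + 212 = 221)
√(253854 + o(-663, E(B))) = √(253854 + 221) = √254075 = 5*√10163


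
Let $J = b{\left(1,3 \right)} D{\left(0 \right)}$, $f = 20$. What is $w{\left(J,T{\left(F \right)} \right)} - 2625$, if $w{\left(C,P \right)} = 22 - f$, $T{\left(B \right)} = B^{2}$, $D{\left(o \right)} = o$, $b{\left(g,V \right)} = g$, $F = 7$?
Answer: $-2623$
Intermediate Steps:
$J = 0$ ($J = 1 \cdot 0 = 0$)
$w{\left(C,P \right)} = 2$ ($w{\left(C,P \right)} = 22 - 20 = 2$)
$w{\left(J,T{\left(F \right)} \right)} - 2625 = 2 - 2625 = -2623$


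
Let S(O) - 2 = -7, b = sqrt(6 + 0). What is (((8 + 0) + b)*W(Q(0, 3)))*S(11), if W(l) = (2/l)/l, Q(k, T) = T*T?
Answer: -80/81 - 10*sqrt(6)/81 ≈ -1.2901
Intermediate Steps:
Q(k, T) = T**2
b = sqrt(6) ≈ 2.4495
S(O) = -5 (S(O) = 2 - 7 = -5)
W(l) = 2/l**2
(((8 + 0) + b)*W(Q(0, 3)))*S(11) = (((8 + 0) + sqrt(6))*(2/(3**2)**2))*(-5) = ((8 + sqrt(6))*(2/9**2))*(-5) = ((8 + sqrt(6))*(2*(1/81)))*(-5) = ((8 + sqrt(6))*(2/81))*(-5) = (16/81 + 2*sqrt(6)/81)*(-5) = -80/81 - 10*sqrt(6)/81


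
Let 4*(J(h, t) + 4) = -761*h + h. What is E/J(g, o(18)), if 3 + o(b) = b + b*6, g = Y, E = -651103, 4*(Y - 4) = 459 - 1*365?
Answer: 651103/5229 ≈ 124.52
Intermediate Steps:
Y = 55/2 (Y = 4 + (459 - 1*365)/4 = 4 + (459 - 365)/4 = 4 + (¼)*94 = 4 + 47/2 = 55/2 ≈ 27.500)
g = 55/2 ≈ 27.500
o(b) = -3 + 7*b (o(b) = -3 + (b + b*6) = -3 + (b + 6*b) = -3 + 7*b)
J(h, t) = -4 - 190*h (J(h, t) = -4 + (-761*h + h)/4 = -4 + (-760*h)/4 = -4 - 190*h)
E/J(g, o(18)) = -651103/(-4 - 190*55/2) = -651103/(-4 - 5225) = -651103/(-5229) = -651103*(-1/5229) = 651103/5229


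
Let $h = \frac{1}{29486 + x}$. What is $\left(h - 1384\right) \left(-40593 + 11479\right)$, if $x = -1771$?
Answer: $\frac{1116741972726}{27715} \approx 4.0294 \cdot 10^{7}$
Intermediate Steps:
$h = \frac{1}{27715}$ ($h = \frac{1}{29486 - 1771} = \frac{1}{27715} \approx 3.6082 \cdot 10^{-5}$)
$\left(h - 1384\right) \left(-40593 + 11479\right) = \left(\frac{1}{27715} - 1384\right) \left(-40593 + 11479\right) = \left(- \frac{38357559}{27715}\right) \left(-29114\right) = \frac{1116741972726}{27715}$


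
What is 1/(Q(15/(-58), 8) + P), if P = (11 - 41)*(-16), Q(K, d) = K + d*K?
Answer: 58/27705 ≈ 0.0020935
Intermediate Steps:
Q(K, d) = K + K*d
P = 480 (P = -30*(-16) = 480)
1/(Q(15/(-58), 8) + P) = 1/((15/(-58))*(1 + 8) + 480) = 1/((15*(-1/58))*9 + 480) = 1/(-15/58*9 + 480) = 1/(-135/58 + 480) = 1/(27705/58) = 58/27705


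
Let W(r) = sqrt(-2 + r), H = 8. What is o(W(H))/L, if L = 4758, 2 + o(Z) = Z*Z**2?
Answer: -1/2379 + sqrt(6)/793 ≈ 0.0026685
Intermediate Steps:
o(Z) = -2 + Z**3 (o(Z) = -2 + Z*Z**2 = -2 + Z**3)
o(W(H))/L = (-2 + (sqrt(-2 + 8))**3)/4758 = (-2 + (sqrt(6))**3)*(1/4758) = (-2 + 6*sqrt(6))*(1/4758) = -1/2379 + sqrt(6)/793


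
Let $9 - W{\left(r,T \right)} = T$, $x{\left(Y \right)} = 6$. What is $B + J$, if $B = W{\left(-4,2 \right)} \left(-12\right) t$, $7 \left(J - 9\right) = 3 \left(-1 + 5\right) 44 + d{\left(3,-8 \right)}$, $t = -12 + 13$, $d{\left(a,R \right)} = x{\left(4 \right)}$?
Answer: $\frac{9}{7} \approx 1.2857$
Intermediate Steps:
$W{\left(r,T \right)} = 9 - T$
$d{\left(a,R \right)} = 6$
$t = 1$
$J = \frac{597}{7}$ ($J = 9 + \frac{3 \left(-1 + 5\right) 44 + 6}{7} = 9 + \frac{3 \cdot 4 \cdot 44 + 6}{7} = 9 + \frac{12 \cdot 44 + 6}{7} = 9 + \frac{528 + 6}{7} = 9 + \frac{1}{7} \cdot 534 = 9 + \frac{534}{7} = \frac{597}{7} \approx 85.286$)
$B = -84$ ($B = \left(9 - 2\right) \left(-12\right) 1 = 7 \left(-12\right) 1 = \left(-84\right) 1 = -84$)
$B + J = -84 + \frac{597}{7} = \frac{9}{7}$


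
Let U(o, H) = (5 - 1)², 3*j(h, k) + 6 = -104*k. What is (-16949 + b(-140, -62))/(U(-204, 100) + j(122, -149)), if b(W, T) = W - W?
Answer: -2991/914 ≈ -3.2724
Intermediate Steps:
j(h, k) = -2 - 104*k/3 (j(h, k) = -2 + (-104*k)/3 = -2 - 104*k/3)
b(W, T) = 0
U(o, H) = 16 (U(o, H) = 4² = 16)
(-16949 + b(-140, -62))/(U(-204, 100) + j(122, -149)) = (-16949 + 0)/(16 + (-2 - 104/3*(-149))) = -16949/(16 + (-2 + 15496/3)) = -16949/(16 + 15490/3) = -16949/15538/3 = -16949*3/15538 = -2991/914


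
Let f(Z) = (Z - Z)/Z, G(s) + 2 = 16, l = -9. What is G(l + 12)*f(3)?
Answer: 0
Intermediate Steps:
G(s) = 14 (G(s) = -2 + 16 = 14)
f(Z) = 0 (f(Z) = 0/Z = 0)
G(l + 12)*f(3) = 14*0 = 0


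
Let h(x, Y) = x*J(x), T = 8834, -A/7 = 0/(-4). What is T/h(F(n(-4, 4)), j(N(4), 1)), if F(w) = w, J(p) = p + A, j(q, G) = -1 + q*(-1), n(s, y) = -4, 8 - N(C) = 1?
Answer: 4417/8 ≈ 552.13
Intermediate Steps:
N(C) = 7 (N(C) = 8 - 1*1 = 8 - 1 = 7)
A = 0 (A = -0/(-4) = -0*(-1)/4 = -7*0 = 0)
j(q, G) = -1 - q
J(p) = p (J(p) = p + 0 = p)
h(x, Y) = x² (h(x, Y) = x*x = x²)
T/h(F(n(-4, 4)), j(N(4), 1)) = 8834/((-4)²) = 8834/16 = 8834*(1/16) = 4417/8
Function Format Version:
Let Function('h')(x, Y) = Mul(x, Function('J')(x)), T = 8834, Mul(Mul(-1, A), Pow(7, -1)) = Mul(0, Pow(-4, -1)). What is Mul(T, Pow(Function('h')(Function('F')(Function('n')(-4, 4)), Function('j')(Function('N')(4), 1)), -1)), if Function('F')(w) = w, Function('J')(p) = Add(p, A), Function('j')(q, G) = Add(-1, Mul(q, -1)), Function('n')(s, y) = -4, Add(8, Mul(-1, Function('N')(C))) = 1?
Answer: Rational(4417, 8) ≈ 552.13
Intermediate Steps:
Function('N')(C) = 7 (Function('N')(C) = Add(8, Mul(-1, 1)) = Add(8, -1) = 7)
A = 0 (A = Mul(-7, Mul(0, Pow(-4, -1))) = Mul(-7, Mul(0, Rational(-1, 4))) = Mul(-7, 0) = 0)
Function('j')(q, G) = Add(-1, Mul(-1, q))
Function('J')(p) = p (Function('J')(p) = Add(p, 0) = p)
Function('h')(x, Y) = Pow(x, 2) (Function('h')(x, Y) = Mul(x, x) = Pow(x, 2))
Mul(T, Pow(Function('h')(Function('F')(Function('n')(-4, 4)), Function('j')(Function('N')(4), 1)), -1)) = Mul(8834, Pow(Pow(-4, 2), -1)) = Mul(8834, Pow(16, -1)) = Mul(8834, Rational(1, 16)) = Rational(4417, 8)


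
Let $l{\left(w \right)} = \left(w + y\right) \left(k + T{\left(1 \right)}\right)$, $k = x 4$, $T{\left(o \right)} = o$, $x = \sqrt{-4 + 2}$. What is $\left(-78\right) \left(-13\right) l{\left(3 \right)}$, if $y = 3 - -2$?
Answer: $8112 + 32448 i \sqrt{2} \approx 8112.0 + 45888.0 i$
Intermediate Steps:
$x = i \sqrt{2}$ ($x = \sqrt{-2} = i \sqrt{2} \approx 1.4142 i$)
$y = 5$ ($y = 3 + 2 = 5$)
$k = 4 i \sqrt{2}$ ($k = i \sqrt{2} \cdot 4 = 4 i \sqrt{2} \approx 5.6569 i$)
$l{\left(w \right)} = \left(1 + 4 i \sqrt{2}\right) \left(5 + w\right)$ ($l{\left(w \right)} = \left(w + 5\right) \left(4 i \sqrt{2} + 1\right) = \left(5 + w\right) \left(1 + 4 i \sqrt{2}\right) = \left(1 + 4 i \sqrt{2}\right) \left(5 + w\right)$)
$\left(-78\right) \left(-13\right) l{\left(3 \right)} = \left(-78\right) \left(-13\right) \left(5 + 3 + 20 i \sqrt{2} + 4 i 3 \sqrt{2}\right) = 1014 \left(5 + 3 + 20 i \sqrt{2} + 12 i \sqrt{2}\right) = 1014 \left(8 + 32 i \sqrt{2}\right) = 8112 + 32448 i \sqrt{2}$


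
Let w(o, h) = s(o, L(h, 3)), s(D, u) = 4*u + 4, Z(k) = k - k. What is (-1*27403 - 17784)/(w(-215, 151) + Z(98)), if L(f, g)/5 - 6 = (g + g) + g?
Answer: -45187/304 ≈ -148.64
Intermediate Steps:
L(f, g) = 30 + 15*g (L(f, g) = 30 + 5*((g + g) + g) = 30 + 5*(2*g + g) = 30 + 5*(3*g) = 30 + 15*g)
Z(k) = 0
s(D, u) = 4 + 4*u
w(o, h) = 304 (w(o, h) = 4 + 4*(30 + 15*3) = 4 + 4*(30 + 45) = 4 + 4*75 = 4 + 300 = 304)
(-1*27403 - 17784)/(w(-215, 151) + Z(98)) = (-1*27403 - 17784)/(304 + 0) = (-27403 - 17784)/304 = -45187*1/304 = -45187/304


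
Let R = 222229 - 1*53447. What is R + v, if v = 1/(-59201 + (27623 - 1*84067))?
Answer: 19518794389/115645 ≈ 1.6878e+5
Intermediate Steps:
v = -1/115645 (v = 1/(-59201 + (27623 - 84067)) = 1/(-59201 - 56444) = 1/(-115645) = -1/115645 ≈ -8.6472e-6)
R = 168782 (R = 222229 - 53447 = 168782)
R + v = 168782 - 1/115645 = 19518794389/115645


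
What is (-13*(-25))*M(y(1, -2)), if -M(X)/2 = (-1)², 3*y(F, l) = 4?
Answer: -650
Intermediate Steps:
y(F, l) = 4/3 (y(F, l) = (⅓)*4 = 4/3)
M(X) = -2 (M(X) = -2*(-1)² = -2*1 = -2)
(-13*(-25))*M(y(1, -2)) = -13*(-25)*(-2) = 325*(-2) = -650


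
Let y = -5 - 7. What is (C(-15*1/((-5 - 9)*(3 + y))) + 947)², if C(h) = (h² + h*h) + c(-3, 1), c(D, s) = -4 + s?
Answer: 693277712689/777924 ≈ 8.9119e+5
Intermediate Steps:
y = -12
C(h) = -3 + 2*h² (C(h) = (h² + h*h) + (-4 + 1) = (h² + h²) - 3 = 2*h² - 3 = -3 + 2*h²)
(C(-15*1/((-5 - 9)*(3 + y))) + 947)² = ((-3 + 2*(-15*1/((-5 - 9)*(3 - 12)))²) + 947)² = ((-3 + 2*(-15/((-14*(-9))))²) + 947)² = ((-3 + 2*(-15/126)²) + 947)² = ((-3 + 2*(-15*1/126)²) + 947)² = ((-3 + 2*(-5/42)²) + 947)² = ((-3 + 2*(25/1764)) + 947)² = ((-3 + 25/882) + 947)² = (-2621/882 + 947)² = (832633/882)² = 693277712689/777924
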